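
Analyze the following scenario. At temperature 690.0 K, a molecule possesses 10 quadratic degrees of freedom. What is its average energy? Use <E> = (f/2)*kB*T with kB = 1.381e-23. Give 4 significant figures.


Step 1: f/2 = 10/2 = 5
Step 2: kB*T = 1.381e-23 * 690.0 = 9.529e-21
Step 3: <E> = 5 * 9.529e-21 = 4.764e-20 J

4.764e-20


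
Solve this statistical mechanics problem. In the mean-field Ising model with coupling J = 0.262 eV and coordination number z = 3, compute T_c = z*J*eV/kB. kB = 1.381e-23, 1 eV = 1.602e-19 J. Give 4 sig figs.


Step 1: z*J = 3*0.262 = 0.786 eV
Step 2: Convert to Joules: 0.786*1.602e-19 = 1.259e-19 J
Step 3: T_c = 1.259e-19 / 1.381e-23 = 9118 K

9118


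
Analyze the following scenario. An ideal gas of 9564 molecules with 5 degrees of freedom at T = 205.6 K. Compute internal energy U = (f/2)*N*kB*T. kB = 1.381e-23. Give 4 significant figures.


Step 1: f/2 = 5/2 = 2.5
Step 2: N*kB*T = 9564*1.381e-23*205.6 = 2.716e-17
Step 3: U = 2.5 * 2.716e-17 = 6.789e-17 J

6.789e-17


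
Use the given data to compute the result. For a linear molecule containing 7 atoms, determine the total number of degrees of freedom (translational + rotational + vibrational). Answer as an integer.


Step 1: Translational DOF = 3
Step 2: Rotational DOF (linear) = 2
Step 3: Vibrational DOF = 3*7 - 5 = 16
Step 4: Total = 3 + 2 + 16 = 21

21


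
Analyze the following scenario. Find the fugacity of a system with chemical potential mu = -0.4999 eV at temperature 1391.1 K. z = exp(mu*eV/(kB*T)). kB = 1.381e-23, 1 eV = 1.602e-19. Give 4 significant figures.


Step 1: Convert mu to Joules: -0.4999*1.602e-19 = -8.008e-20 J
Step 2: kB*T = 1.381e-23*1391.1 = 1.921e-20 J
Step 3: mu/(kB*T) = -4.169
Step 4: z = exp(-4.169) = 0.01547

0.01547


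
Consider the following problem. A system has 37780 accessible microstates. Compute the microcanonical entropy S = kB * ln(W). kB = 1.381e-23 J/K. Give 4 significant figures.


Step 1: ln(W) = ln(37780) = 10.54
Step 2: S = kB * ln(W) = 1.381e-23 * 10.54
Step 3: S = 1.456e-22 J/K

1.456e-22


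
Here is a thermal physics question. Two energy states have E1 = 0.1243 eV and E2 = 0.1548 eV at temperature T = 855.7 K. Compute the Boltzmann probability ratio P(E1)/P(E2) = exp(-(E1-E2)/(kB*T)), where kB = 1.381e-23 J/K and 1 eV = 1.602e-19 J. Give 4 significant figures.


Step 1: Compute energy difference dE = E1 - E2 = 0.1243 - 0.1548 = -0.0305 eV
Step 2: Convert to Joules: dE_J = -0.0305 * 1.602e-19 = -4.886e-21 J
Step 3: Compute exponent = -dE_J / (kB * T) = -(-4.886e-21) / (1.381e-23 * 855.7) = 0.4135
Step 4: P(E1)/P(E2) = exp(0.4135) = 1.512

1.512


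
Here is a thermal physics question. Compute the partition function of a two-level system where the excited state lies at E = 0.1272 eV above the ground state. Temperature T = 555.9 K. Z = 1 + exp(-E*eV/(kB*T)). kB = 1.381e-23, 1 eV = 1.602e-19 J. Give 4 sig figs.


Step 1: Compute beta*E = E*eV/(kB*T) = 0.1272*1.602e-19/(1.381e-23*555.9) = 2.654
Step 2: exp(-beta*E) = exp(-2.654) = 0.07034
Step 3: Z = 1 + 0.07034 = 1.07

1.07


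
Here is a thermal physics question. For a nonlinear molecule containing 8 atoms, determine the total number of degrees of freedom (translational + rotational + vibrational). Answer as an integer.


Step 1: Translational DOF = 3
Step 2: Rotational DOF (nonlinear) = 3
Step 3: Vibrational DOF = 3*8 - 6 = 18
Step 4: Total = 3 + 3 + 18 = 24

24


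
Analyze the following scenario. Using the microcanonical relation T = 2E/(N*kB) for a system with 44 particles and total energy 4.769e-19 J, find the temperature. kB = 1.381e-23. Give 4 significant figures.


Step 1: Numerator = 2*E = 2*4.769e-19 = 9.538e-19 J
Step 2: Denominator = N*kB = 44*1.381e-23 = 6.076e-22
Step 3: T = 9.538e-19 / 6.076e-22 = 1570 K

1570


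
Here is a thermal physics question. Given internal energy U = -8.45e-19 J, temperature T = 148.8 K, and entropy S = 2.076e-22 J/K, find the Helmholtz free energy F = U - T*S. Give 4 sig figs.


Step 1: T*S = 148.8 * 2.076e-22 = 3.089e-20 J
Step 2: F = U - T*S = -8.45e-19 - 3.089e-20
Step 3: F = -8.759e-19 J

-8.759e-19


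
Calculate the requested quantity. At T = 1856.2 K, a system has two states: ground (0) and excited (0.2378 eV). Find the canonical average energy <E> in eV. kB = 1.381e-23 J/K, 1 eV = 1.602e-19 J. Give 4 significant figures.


Step 1: beta*E = 0.2378*1.602e-19/(1.381e-23*1856.2) = 1.486
Step 2: exp(-beta*E) = 0.2262
Step 3: <E> = 0.2378*0.2262/(1+0.2262) = 0.04387 eV

0.04387


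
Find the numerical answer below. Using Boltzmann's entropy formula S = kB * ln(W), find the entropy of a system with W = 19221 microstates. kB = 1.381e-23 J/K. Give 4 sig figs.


Step 1: ln(W) = ln(19221) = 9.864
Step 2: S = kB * ln(W) = 1.381e-23 * 9.864
Step 3: S = 1.362e-22 J/K

1.362e-22


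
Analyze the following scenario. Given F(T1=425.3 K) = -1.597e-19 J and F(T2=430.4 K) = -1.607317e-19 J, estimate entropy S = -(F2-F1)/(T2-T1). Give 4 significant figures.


Step 1: dF = F2 - F1 = -1.607317e-19 - (-1.597e-19) = -1.0317e-21 J
Step 2: dT = T2 - T1 = 430.4 - 425.3 = 5.1 K
Step 3: S = -dF/dT = -(-1.0317e-21)/5.1 = 2.023e-22 J/K

2.023e-22


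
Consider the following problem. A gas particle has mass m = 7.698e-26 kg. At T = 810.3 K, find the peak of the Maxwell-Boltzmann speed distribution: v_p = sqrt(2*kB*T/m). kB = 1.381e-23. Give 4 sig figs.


Step 1: Numerator = 2*kB*T = 2*1.381e-23*810.3 = 2.238e-20
Step 2: Ratio = 2.238e-20 / 7.698e-26 = 2.907e+05
Step 3: v_p = sqrt(2.907e+05) = 539.2 m/s

539.2


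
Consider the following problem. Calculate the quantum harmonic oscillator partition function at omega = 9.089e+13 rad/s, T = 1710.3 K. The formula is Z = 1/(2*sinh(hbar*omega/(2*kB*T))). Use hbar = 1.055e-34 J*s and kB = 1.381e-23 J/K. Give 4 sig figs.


Step 1: Compute x = hbar*omega/(kB*T) = 1.055e-34*9.089e+13/(1.381e-23*1710.3) = 0.406
Step 2: x/2 = 0.203
Step 3: sinh(x/2) = 0.2044
Step 4: Z = 1/(2*0.2044) = 2.446

2.446


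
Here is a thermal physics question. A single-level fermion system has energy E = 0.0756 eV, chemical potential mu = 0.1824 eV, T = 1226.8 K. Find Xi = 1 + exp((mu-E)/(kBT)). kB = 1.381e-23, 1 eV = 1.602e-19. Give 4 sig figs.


Step 1: (mu - E) = 0.1824 - 0.0756 = 0.1068 eV
Step 2: x = (mu-E)*eV/(kB*T) = 0.1068*1.602e-19/(1.381e-23*1226.8) = 1.01
Step 3: exp(x) = 2.745
Step 4: Xi = 1 + 2.745 = 3.745

3.745


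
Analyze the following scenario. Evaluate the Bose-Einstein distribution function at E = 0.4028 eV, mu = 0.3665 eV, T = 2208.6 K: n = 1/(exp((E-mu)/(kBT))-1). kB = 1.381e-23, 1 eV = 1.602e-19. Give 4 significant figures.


Step 1: (E - mu) = 0.0363 eV
Step 2: x = (E-mu)*eV/(kB*T) = 0.0363*1.602e-19/(1.381e-23*2208.6) = 0.1907
Step 3: exp(x) = 1.21
Step 4: n = 1/(exp(x)-1) = 4.761

4.761


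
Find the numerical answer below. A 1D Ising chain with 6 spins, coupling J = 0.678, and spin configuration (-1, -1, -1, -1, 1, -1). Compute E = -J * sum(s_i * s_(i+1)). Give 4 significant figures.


Step 1: Nearest-neighbor products: 1, 1, 1, -1, -1
Step 2: Sum of products = 1
Step 3: E = -0.678 * 1 = -0.678

-0.678


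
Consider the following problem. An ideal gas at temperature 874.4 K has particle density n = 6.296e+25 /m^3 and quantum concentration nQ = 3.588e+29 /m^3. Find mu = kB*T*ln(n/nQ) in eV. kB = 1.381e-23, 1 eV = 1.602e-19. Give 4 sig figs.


Step 1: n/nQ = 6.296e+25/3.588e+29 = 0.0001755
Step 2: ln(n/nQ) = -8.648
Step 3: mu = kB*T*ln(n/nQ) = 1.208e-20*-8.648 = -1.044e-19 J
Step 4: Convert to eV: -1.044e-19/1.602e-19 = -0.6519 eV

-0.6519


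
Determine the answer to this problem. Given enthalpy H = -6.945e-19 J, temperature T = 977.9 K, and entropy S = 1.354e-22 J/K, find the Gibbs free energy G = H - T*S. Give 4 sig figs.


Step 1: T*S = 977.9 * 1.354e-22 = 1.324e-19 J
Step 2: G = H - T*S = -6.945e-19 - 1.324e-19
Step 3: G = -8.269e-19 J

-8.269e-19


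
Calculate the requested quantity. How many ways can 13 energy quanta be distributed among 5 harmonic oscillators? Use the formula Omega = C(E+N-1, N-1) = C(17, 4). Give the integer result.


Step 1: Use binomial coefficient C(17, 4)
Step 2: Numerator = 17! / 13!
Step 3: Denominator = 4!
Step 4: Omega = 2380

2380


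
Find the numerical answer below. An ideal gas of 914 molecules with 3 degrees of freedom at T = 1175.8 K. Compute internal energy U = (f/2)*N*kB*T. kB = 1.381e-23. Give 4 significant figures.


Step 1: f/2 = 3/2 = 1.5
Step 2: N*kB*T = 914*1.381e-23*1175.8 = 1.484e-17
Step 3: U = 1.5 * 1.484e-17 = 2.226e-17 J

2.226e-17


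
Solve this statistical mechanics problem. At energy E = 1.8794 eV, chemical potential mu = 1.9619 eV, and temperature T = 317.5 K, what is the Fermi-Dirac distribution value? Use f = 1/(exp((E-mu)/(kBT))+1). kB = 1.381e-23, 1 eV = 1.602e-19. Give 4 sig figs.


Step 1: (E - mu) = 1.8794 - 1.9619 = -0.0825 eV
Step 2: Convert: (E-mu)*eV = -1.322e-20 J
Step 3: x = (E-mu)*eV/(kB*T) = -3.014
Step 4: f = 1/(exp(-3.014)+1) = 0.9532

0.9532


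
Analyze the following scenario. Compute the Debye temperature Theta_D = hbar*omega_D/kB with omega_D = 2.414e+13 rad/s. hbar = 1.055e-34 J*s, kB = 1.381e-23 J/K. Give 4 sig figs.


Step 1: hbar*omega_D = 1.055e-34 * 2.414e+13 = 2.547e-21 J
Step 2: Theta_D = 2.547e-21 / 1.381e-23
Step 3: Theta_D = 184.4 K

184.4


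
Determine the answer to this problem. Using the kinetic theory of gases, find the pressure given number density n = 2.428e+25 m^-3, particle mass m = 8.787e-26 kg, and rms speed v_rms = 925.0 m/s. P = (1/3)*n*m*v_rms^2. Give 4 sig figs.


Step 1: v_rms^2 = 925.0^2 = 8.556e+05
Step 2: n*m = 2.428e+25*8.787e-26 = 2.133
Step 3: P = (1/3)*2.133*8.556e+05 = 6.085e+05 Pa

6.085e+05


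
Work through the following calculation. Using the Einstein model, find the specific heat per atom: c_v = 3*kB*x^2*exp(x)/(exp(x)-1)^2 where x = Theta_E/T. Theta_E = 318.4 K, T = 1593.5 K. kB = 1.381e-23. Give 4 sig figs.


Step 1: x = Theta_E/T = 318.4/1593.5 = 0.1998
Step 2: x^2 = 0.03992
Step 3: exp(x) = 1.221
Step 4: c_v = 3*1.381e-23*0.03992*1.221/(1.221-1)^2 = 4.129e-23

4.129e-23


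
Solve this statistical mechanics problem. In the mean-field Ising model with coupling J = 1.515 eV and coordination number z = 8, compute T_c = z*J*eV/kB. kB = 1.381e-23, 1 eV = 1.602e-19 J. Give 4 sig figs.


Step 1: z*J = 8*1.515 = 12.12 eV
Step 2: Convert to Joules: 12.12*1.602e-19 = 1.942e-18 J
Step 3: T_c = 1.942e-18 / 1.381e-23 = 1.406e+05 K

1.406e+05


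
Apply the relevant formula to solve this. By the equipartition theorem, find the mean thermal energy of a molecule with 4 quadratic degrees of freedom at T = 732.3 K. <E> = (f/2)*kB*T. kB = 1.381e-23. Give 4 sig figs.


Step 1: f/2 = 4/2 = 2
Step 2: kB*T = 1.381e-23 * 732.3 = 1.011e-20
Step 3: <E> = 2 * 1.011e-20 = 2.023e-20 J

2.023e-20


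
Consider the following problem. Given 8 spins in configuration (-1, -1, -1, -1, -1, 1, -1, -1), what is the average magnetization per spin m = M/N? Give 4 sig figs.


Step 1: Count up spins (+1): 1, down spins (-1): 7
Step 2: Total magnetization M = 1 - 7 = -6
Step 3: m = M/N = -6/8 = -0.75

-0.75


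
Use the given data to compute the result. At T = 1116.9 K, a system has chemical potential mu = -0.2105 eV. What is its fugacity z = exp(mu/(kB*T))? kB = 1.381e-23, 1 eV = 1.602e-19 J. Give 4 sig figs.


Step 1: Convert mu to Joules: -0.2105*1.602e-19 = -3.372e-20 J
Step 2: kB*T = 1.381e-23*1116.9 = 1.542e-20 J
Step 3: mu/(kB*T) = -2.186
Step 4: z = exp(-2.186) = 0.1123

0.1123


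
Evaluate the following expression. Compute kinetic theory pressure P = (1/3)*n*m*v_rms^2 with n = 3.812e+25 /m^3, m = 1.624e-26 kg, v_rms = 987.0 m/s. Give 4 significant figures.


Step 1: v_rms^2 = 987.0^2 = 9.742e+05
Step 2: n*m = 3.812e+25*1.624e-26 = 0.6191
Step 3: P = (1/3)*0.6191*9.742e+05 = 2.01e+05 Pa

2.01e+05


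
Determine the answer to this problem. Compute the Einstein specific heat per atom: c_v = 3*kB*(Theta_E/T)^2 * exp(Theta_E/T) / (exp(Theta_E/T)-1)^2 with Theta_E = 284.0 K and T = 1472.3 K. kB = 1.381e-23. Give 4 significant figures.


Step 1: x = Theta_E/T = 284.0/1472.3 = 0.1929
Step 2: x^2 = 0.03721
Step 3: exp(x) = 1.213
Step 4: c_v = 3*1.381e-23*0.03721*1.213/(1.213-1)^2 = 4.13e-23

4.13e-23


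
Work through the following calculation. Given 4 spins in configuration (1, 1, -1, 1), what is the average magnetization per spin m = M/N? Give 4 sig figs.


Step 1: Count up spins (+1): 3, down spins (-1): 1
Step 2: Total magnetization M = 3 - 1 = 2
Step 3: m = M/N = 2/4 = 0.5

0.5


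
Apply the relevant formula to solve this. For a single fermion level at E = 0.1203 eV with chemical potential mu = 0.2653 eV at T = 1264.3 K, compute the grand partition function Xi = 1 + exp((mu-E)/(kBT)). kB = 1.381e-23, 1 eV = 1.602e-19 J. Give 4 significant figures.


Step 1: (mu - E) = 0.2653 - 0.1203 = 0.145 eV
Step 2: x = (mu-E)*eV/(kB*T) = 0.145*1.602e-19/(1.381e-23*1264.3) = 1.33
Step 3: exp(x) = 3.783
Step 4: Xi = 1 + 3.783 = 4.783

4.783


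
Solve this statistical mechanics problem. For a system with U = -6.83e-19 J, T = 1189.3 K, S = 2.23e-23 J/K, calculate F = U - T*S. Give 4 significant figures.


Step 1: T*S = 1189.3 * 2.23e-23 = 2.652e-20 J
Step 2: F = U - T*S = -6.83e-19 - 2.652e-20
Step 3: F = -7.095e-19 J

-7.095e-19


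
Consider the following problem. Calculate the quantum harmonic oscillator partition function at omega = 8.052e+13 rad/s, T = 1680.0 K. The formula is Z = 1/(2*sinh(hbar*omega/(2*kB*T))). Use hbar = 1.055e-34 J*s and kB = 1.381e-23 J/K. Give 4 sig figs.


Step 1: Compute x = hbar*omega/(kB*T) = 1.055e-34*8.052e+13/(1.381e-23*1680.0) = 0.3661
Step 2: x/2 = 0.1831
Step 3: sinh(x/2) = 0.1841
Step 4: Z = 1/(2*0.1841) = 2.716

2.716


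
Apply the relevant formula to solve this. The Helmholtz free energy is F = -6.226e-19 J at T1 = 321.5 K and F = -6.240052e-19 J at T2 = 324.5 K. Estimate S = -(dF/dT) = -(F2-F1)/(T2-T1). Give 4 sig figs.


Step 1: dF = F2 - F1 = -6.240052e-19 - (-6.226e-19) = -1.4052e-21 J
Step 2: dT = T2 - T1 = 324.5 - 321.5 = 3 K
Step 3: S = -dF/dT = -(-1.4052e-21)/3 = 4.684e-22 J/K

4.684e-22


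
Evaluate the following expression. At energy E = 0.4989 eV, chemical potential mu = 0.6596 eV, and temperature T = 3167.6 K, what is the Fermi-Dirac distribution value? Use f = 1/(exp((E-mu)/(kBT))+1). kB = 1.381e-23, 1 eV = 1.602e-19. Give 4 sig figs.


Step 1: (E - mu) = 0.4989 - 0.6596 = -0.1607 eV
Step 2: Convert: (E-mu)*eV = -2.574e-20 J
Step 3: x = (E-mu)*eV/(kB*T) = -0.5885
Step 4: f = 1/(exp(-0.5885)+1) = 0.643

0.643


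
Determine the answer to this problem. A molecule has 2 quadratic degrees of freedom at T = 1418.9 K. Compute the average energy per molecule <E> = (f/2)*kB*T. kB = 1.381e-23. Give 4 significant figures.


Step 1: f/2 = 2/2 = 1
Step 2: kB*T = 1.381e-23 * 1418.9 = 1.96e-20
Step 3: <E> = 1 * 1.96e-20 = 1.96e-20 J

1.96e-20


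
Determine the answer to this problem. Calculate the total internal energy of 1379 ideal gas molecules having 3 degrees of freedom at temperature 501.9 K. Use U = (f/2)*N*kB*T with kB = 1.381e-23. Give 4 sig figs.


Step 1: f/2 = 3/2 = 1.5
Step 2: N*kB*T = 1379*1.381e-23*501.9 = 9.558e-18
Step 3: U = 1.5 * 9.558e-18 = 1.434e-17 J

1.434e-17


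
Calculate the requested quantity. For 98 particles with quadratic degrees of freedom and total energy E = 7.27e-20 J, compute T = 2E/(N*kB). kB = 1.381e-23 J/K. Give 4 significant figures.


Step 1: Numerator = 2*E = 2*7.27e-20 = 1.454e-19 J
Step 2: Denominator = N*kB = 98*1.381e-23 = 1.353e-21
Step 3: T = 1.454e-19 / 1.353e-21 = 107.4 K

107.4


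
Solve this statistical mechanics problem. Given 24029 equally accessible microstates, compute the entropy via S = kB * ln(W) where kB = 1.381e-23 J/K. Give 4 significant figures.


Step 1: ln(W) = ln(24029) = 10.09
Step 2: S = kB * ln(W) = 1.381e-23 * 10.09
Step 3: S = 1.393e-22 J/K

1.393e-22


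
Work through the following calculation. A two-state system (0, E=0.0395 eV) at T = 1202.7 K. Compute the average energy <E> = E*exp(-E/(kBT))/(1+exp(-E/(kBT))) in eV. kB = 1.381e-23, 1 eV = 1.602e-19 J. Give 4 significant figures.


Step 1: beta*E = 0.0395*1.602e-19/(1.381e-23*1202.7) = 0.381
Step 2: exp(-beta*E) = 0.6832
Step 3: <E> = 0.0395*0.6832/(1+0.6832) = 0.01603 eV

0.01603


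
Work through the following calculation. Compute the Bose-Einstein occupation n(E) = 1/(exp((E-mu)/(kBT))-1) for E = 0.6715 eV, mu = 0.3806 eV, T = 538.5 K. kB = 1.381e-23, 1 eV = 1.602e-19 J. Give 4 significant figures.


Step 1: (E - mu) = 0.2909 eV
Step 2: x = (E-mu)*eV/(kB*T) = 0.2909*1.602e-19/(1.381e-23*538.5) = 6.267
Step 3: exp(x) = 526.6
Step 4: n = 1/(exp(x)-1) = 0.001902

0.001902


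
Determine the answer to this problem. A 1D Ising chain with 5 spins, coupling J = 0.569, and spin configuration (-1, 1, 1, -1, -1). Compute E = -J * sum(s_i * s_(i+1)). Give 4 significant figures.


Step 1: Nearest-neighbor products: -1, 1, -1, 1
Step 2: Sum of products = 0
Step 3: E = -0.569 * 0 = 0

0


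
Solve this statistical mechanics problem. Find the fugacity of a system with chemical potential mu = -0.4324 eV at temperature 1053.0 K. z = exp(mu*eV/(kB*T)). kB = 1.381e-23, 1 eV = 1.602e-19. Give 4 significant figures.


Step 1: Convert mu to Joules: -0.4324*1.602e-19 = -6.927e-20 J
Step 2: kB*T = 1.381e-23*1053.0 = 1.454e-20 J
Step 3: mu/(kB*T) = -4.763
Step 4: z = exp(-4.763) = 0.008536

0.008536


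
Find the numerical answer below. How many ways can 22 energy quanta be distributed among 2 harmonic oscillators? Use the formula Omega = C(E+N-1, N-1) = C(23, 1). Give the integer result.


Step 1: Use binomial coefficient C(23, 1)
Step 2: Numerator = 23! / 22!
Step 3: Denominator = 1!
Step 4: Omega = 23

23


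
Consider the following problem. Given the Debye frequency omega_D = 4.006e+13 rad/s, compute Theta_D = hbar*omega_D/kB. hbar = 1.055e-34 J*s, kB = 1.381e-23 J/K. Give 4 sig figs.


Step 1: hbar*omega_D = 1.055e-34 * 4.006e+13 = 4.226e-21 J
Step 2: Theta_D = 4.226e-21 / 1.381e-23
Step 3: Theta_D = 306 K

306


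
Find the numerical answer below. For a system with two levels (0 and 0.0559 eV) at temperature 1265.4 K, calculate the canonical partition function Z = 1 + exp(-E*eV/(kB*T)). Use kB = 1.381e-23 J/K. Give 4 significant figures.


Step 1: Compute beta*E = E*eV/(kB*T) = 0.0559*1.602e-19/(1.381e-23*1265.4) = 0.5125
Step 2: exp(-beta*E) = exp(-0.5125) = 0.599
Step 3: Z = 1 + 0.599 = 1.599

1.599


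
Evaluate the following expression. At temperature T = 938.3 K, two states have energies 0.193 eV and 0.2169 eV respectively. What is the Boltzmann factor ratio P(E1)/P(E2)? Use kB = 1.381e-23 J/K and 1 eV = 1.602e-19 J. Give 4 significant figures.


Step 1: Compute energy difference dE = E1 - E2 = 0.193 - 0.2169 = -0.0239 eV
Step 2: Convert to Joules: dE_J = -0.0239 * 1.602e-19 = -3.829e-21 J
Step 3: Compute exponent = -dE_J / (kB * T) = -(-3.829e-21) / (1.381e-23 * 938.3) = 0.2955
Step 4: P(E1)/P(E2) = exp(0.2955) = 1.344

1.344


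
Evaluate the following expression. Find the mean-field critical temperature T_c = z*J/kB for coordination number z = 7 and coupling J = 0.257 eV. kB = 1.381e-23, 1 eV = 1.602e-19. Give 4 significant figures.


Step 1: z*J = 7*0.257 = 1.799 eV
Step 2: Convert to Joules: 1.799*1.602e-19 = 2.882e-19 J
Step 3: T_c = 2.882e-19 / 1.381e-23 = 2.087e+04 K

2.087e+04


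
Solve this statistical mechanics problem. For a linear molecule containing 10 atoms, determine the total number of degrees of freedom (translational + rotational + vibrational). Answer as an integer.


Step 1: Translational DOF = 3
Step 2: Rotational DOF (linear) = 2
Step 3: Vibrational DOF = 3*10 - 5 = 25
Step 4: Total = 3 + 2 + 25 = 30

30


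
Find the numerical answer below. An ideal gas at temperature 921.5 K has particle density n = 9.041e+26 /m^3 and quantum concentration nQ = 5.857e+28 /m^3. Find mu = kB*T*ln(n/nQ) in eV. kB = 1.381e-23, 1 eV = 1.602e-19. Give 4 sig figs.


Step 1: n/nQ = 9.041e+26/5.857e+28 = 0.01544
Step 2: ln(n/nQ) = -4.171
Step 3: mu = kB*T*ln(n/nQ) = 1.273e-20*-4.171 = -5.308e-20 J
Step 4: Convert to eV: -5.308e-20/1.602e-19 = -0.3313 eV

-0.3313


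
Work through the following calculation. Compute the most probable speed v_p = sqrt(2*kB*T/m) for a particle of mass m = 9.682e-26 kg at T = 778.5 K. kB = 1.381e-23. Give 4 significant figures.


Step 1: Numerator = 2*kB*T = 2*1.381e-23*778.5 = 2.15e-20
Step 2: Ratio = 2.15e-20 / 9.682e-26 = 2.221e+05
Step 3: v_p = sqrt(2.221e+05) = 471.3 m/s

471.3


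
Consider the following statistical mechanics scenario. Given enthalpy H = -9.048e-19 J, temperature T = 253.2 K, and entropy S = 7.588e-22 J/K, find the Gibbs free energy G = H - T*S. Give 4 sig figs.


Step 1: T*S = 253.2 * 7.588e-22 = 1.921e-19 J
Step 2: G = H - T*S = -9.048e-19 - 1.921e-19
Step 3: G = -1.097e-18 J

-1.097e-18


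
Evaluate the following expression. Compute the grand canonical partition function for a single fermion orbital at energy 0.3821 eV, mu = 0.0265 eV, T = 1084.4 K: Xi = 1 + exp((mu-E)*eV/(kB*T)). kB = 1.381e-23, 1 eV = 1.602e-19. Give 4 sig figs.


Step 1: (mu - E) = 0.0265 - 0.3821 = -0.3556 eV
Step 2: x = (mu-E)*eV/(kB*T) = -0.3556*1.602e-19/(1.381e-23*1084.4) = -3.804
Step 3: exp(x) = 0.02228
Step 4: Xi = 1 + 0.02228 = 1.022

1.022


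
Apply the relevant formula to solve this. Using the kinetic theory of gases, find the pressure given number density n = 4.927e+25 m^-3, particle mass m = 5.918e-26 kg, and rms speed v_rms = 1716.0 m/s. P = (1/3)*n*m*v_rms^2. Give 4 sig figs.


Step 1: v_rms^2 = 1716.0^2 = 2.945e+06
Step 2: n*m = 4.927e+25*5.918e-26 = 2.916
Step 3: P = (1/3)*2.916*2.945e+06 = 2.862e+06 Pa

2.862e+06


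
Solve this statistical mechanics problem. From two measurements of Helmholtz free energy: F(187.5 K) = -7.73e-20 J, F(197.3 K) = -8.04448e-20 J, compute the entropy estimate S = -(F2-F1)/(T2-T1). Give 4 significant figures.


Step 1: dF = F2 - F1 = -8.04448e-20 - (-7.73e-20) = -3.1448e-21 J
Step 2: dT = T2 - T1 = 197.3 - 187.5 = 9.8 K
Step 3: S = -dF/dT = -(-3.1448e-21)/9.8 = 3.209e-22 J/K

3.209e-22


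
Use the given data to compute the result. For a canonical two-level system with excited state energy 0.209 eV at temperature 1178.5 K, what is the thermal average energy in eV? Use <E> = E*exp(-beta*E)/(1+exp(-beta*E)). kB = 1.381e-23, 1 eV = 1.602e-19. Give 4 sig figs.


Step 1: beta*E = 0.209*1.602e-19/(1.381e-23*1178.5) = 2.057
Step 2: exp(-beta*E) = 0.1278
Step 3: <E> = 0.209*0.1278/(1+0.1278) = 0.02368 eV

0.02368


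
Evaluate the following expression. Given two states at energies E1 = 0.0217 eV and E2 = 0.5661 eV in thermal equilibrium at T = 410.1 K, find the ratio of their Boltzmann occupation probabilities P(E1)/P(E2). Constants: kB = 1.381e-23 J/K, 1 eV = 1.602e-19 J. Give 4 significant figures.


Step 1: Compute energy difference dE = E1 - E2 = 0.0217 - 0.5661 = -0.5444 eV
Step 2: Convert to Joules: dE_J = -0.5444 * 1.602e-19 = -8.721e-20 J
Step 3: Compute exponent = -dE_J / (kB * T) = -(-8.721e-20) / (1.381e-23 * 410.1) = 15.4
Step 4: P(E1)/P(E2) = exp(15.4) = 4.873e+06

4.873e+06


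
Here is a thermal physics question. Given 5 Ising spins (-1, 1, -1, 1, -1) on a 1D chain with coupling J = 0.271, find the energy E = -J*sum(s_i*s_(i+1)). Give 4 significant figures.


Step 1: Nearest-neighbor products: -1, -1, -1, -1
Step 2: Sum of products = -4
Step 3: E = -0.271 * -4 = 1.084

1.084


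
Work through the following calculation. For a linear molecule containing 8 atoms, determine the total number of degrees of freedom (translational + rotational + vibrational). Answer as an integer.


Step 1: Translational DOF = 3
Step 2: Rotational DOF (linear) = 2
Step 3: Vibrational DOF = 3*8 - 5 = 19
Step 4: Total = 3 + 2 + 19 = 24

24


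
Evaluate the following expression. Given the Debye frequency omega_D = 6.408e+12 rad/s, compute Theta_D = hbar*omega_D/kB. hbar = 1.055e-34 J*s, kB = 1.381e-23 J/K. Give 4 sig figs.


Step 1: hbar*omega_D = 1.055e-34 * 6.408e+12 = 6.76e-22 J
Step 2: Theta_D = 6.76e-22 / 1.381e-23
Step 3: Theta_D = 48.95 K

48.95


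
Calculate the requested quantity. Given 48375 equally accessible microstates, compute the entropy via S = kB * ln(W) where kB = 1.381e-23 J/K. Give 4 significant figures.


Step 1: ln(W) = ln(48375) = 10.79
Step 2: S = kB * ln(W) = 1.381e-23 * 10.79
Step 3: S = 1.49e-22 J/K

1.49e-22


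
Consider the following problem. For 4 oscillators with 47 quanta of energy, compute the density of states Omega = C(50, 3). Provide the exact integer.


Step 1: Use binomial coefficient C(50, 3)
Step 2: Numerator = 50! / 47!
Step 3: Denominator = 3!
Step 4: Omega = 19600

19600


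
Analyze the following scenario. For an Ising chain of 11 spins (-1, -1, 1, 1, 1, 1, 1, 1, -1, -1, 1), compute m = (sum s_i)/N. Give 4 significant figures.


Step 1: Count up spins (+1): 7, down spins (-1): 4
Step 2: Total magnetization M = 7 - 4 = 3
Step 3: m = M/N = 3/11 = 0.2727

0.2727


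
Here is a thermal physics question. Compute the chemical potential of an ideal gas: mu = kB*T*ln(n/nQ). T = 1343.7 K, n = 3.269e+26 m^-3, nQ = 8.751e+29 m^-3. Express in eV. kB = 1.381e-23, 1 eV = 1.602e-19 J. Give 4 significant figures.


Step 1: n/nQ = 3.269e+26/8.751e+29 = 0.0003736
Step 2: ln(n/nQ) = -7.892
Step 3: mu = kB*T*ln(n/nQ) = 1.856e-20*-7.892 = -1.465e-19 J
Step 4: Convert to eV: -1.465e-19/1.602e-19 = -0.9142 eV

-0.9142


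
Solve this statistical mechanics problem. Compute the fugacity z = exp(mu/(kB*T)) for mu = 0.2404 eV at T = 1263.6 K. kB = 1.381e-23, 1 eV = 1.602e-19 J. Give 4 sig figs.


Step 1: Convert mu to Joules: 0.2404*1.602e-19 = 3.851e-20 J
Step 2: kB*T = 1.381e-23*1263.6 = 1.745e-20 J
Step 3: mu/(kB*T) = 2.207
Step 4: z = exp(2.207) = 9.088

9.088


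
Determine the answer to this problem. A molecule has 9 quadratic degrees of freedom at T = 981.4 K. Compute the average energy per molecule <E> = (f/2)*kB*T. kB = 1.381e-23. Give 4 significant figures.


Step 1: f/2 = 9/2 = 4.5
Step 2: kB*T = 1.381e-23 * 981.4 = 1.355e-20
Step 3: <E> = 4.5 * 1.355e-20 = 6.099e-20 J

6.099e-20


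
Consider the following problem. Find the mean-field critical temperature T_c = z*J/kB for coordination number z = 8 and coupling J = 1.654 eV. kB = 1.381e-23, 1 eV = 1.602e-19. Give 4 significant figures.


Step 1: z*J = 8*1.654 = 13.23 eV
Step 2: Convert to Joules: 13.23*1.602e-19 = 2.12e-18 J
Step 3: T_c = 2.12e-18 / 1.381e-23 = 1.535e+05 K

1.535e+05


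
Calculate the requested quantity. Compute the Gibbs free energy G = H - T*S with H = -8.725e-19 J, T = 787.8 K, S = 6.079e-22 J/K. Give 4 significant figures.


Step 1: T*S = 787.8 * 6.079e-22 = 4.789e-19 J
Step 2: G = H - T*S = -8.725e-19 - 4.789e-19
Step 3: G = -1.351e-18 J

-1.351e-18


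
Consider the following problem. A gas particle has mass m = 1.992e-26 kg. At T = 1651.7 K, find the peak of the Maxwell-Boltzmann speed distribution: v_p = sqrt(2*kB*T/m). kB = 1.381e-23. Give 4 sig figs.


Step 1: Numerator = 2*kB*T = 2*1.381e-23*1651.7 = 4.562e-20
Step 2: Ratio = 4.562e-20 / 1.992e-26 = 2.29e+06
Step 3: v_p = sqrt(2.29e+06) = 1513 m/s

1513


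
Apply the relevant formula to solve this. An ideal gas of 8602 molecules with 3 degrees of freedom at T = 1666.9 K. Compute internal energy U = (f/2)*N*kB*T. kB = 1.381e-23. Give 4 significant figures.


Step 1: f/2 = 3/2 = 1.5
Step 2: N*kB*T = 8602*1.381e-23*1666.9 = 1.98e-16
Step 3: U = 1.5 * 1.98e-16 = 2.97e-16 J

2.97e-16


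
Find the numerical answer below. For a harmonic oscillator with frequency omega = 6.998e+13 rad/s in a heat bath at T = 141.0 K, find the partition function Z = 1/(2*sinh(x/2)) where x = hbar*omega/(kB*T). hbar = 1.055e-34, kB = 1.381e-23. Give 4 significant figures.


Step 1: Compute x = hbar*omega/(kB*T) = 1.055e-34*6.998e+13/(1.381e-23*141.0) = 3.792
Step 2: x/2 = 1.896
Step 3: sinh(x/2) = 3.254
Step 4: Z = 1/(2*3.254) = 0.1537

0.1537


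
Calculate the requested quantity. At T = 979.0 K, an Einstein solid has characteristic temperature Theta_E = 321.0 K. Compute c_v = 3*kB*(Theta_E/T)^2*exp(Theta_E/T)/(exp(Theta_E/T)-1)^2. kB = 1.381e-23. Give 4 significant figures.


Step 1: x = Theta_E/T = 321.0/979.0 = 0.3279
Step 2: x^2 = 0.1075
Step 3: exp(x) = 1.388
Step 4: c_v = 3*1.381e-23*0.1075*1.388/(1.388-1)^2 = 4.106e-23

4.106e-23


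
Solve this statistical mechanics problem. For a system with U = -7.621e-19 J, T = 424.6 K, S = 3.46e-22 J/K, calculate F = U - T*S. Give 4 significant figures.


Step 1: T*S = 424.6 * 3.46e-22 = 1.469e-19 J
Step 2: F = U - T*S = -7.621e-19 - 1.469e-19
Step 3: F = -9.09e-19 J

-9.09e-19


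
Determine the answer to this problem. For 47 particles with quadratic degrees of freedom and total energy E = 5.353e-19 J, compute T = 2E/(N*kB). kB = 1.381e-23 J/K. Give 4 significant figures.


Step 1: Numerator = 2*E = 2*5.353e-19 = 1.071e-18 J
Step 2: Denominator = N*kB = 47*1.381e-23 = 6.491e-22
Step 3: T = 1.071e-18 / 6.491e-22 = 1649 K

1649


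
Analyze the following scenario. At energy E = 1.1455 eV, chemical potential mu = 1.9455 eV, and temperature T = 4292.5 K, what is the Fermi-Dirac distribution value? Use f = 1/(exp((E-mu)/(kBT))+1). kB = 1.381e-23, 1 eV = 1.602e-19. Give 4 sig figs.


Step 1: (E - mu) = 1.1455 - 1.9455 = -0.8 eV
Step 2: Convert: (E-mu)*eV = -1.282e-19 J
Step 3: x = (E-mu)*eV/(kB*T) = -2.162
Step 4: f = 1/(exp(-2.162)+1) = 0.8968

0.8968


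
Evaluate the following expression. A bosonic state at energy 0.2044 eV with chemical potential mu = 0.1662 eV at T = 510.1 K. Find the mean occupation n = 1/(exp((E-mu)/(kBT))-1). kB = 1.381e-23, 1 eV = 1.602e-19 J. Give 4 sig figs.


Step 1: (E - mu) = 0.0382 eV
Step 2: x = (E-mu)*eV/(kB*T) = 0.0382*1.602e-19/(1.381e-23*510.1) = 0.8687
Step 3: exp(x) = 2.384
Step 4: n = 1/(exp(x)-1) = 0.7226

0.7226


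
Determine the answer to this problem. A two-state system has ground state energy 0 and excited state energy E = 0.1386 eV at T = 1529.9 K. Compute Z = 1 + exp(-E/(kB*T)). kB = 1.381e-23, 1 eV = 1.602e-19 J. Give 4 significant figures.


Step 1: Compute beta*E = E*eV/(kB*T) = 0.1386*1.602e-19/(1.381e-23*1529.9) = 1.051
Step 2: exp(-beta*E) = exp(-1.051) = 0.3496
Step 3: Z = 1 + 0.3496 = 1.35

1.35


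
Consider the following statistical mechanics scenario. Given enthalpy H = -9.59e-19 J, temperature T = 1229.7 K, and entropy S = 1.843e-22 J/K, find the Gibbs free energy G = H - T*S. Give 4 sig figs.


Step 1: T*S = 1229.7 * 1.843e-22 = 2.266e-19 J
Step 2: G = H - T*S = -9.59e-19 - 2.266e-19
Step 3: G = -1.186e-18 J

-1.186e-18


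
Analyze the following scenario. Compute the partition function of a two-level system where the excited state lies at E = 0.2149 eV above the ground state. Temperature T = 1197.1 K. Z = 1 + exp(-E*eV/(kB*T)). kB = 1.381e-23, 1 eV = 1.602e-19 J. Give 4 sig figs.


Step 1: Compute beta*E = E*eV/(kB*T) = 0.2149*1.602e-19/(1.381e-23*1197.1) = 2.082
Step 2: exp(-beta*E) = exp(-2.082) = 0.1246
Step 3: Z = 1 + 0.1246 = 1.125

1.125


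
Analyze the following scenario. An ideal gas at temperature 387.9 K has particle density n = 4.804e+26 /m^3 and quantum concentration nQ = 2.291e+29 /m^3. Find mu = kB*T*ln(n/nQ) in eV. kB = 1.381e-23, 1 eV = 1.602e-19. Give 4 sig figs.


Step 1: n/nQ = 4.804e+26/2.291e+29 = 0.002097
Step 2: ln(n/nQ) = -6.167
Step 3: mu = kB*T*ln(n/nQ) = 5.357e-21*-6.167 = -3.304e-20 J
Step 4: Convert to eV: -3.304e-20/1.602e-19 = -0.2062 eV

-0.2062


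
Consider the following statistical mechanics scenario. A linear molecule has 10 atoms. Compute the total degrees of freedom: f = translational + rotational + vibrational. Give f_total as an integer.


Step 1: Translational DOF = 3
Step 2: Rotational DOF (linear) = 2
Step 3: Vibrational DOF = 3*10 - 5 = 25
Step 4: Total = 3 + 2 + 25 = 30

30


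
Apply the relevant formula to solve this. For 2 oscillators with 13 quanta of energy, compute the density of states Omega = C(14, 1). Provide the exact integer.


Step 1: Use binomial coefficient C(14, 1)
Step 2: Numerator = 14! / 13!
Step 3: Denominator = 1!
Step 4: Omega = 14

14


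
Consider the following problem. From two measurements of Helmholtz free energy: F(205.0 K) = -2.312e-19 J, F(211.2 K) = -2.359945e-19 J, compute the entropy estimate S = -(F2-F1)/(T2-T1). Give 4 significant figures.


Step 1: dF = F2 - F1 = -2.359945e-19 - (-2.312e-19) = -4.7945e-21 J
Step 2: dT = T2 - T1 = 211.2 - 205.0 = 6.2 K
Step 3: S = -dF/dT = -(-4.7945e-21)/6.2 = 7.733e-22 J/K

7.733e-22


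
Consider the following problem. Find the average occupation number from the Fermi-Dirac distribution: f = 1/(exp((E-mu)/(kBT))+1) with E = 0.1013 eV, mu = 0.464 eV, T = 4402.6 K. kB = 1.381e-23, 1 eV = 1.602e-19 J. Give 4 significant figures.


Step 1: (E - mu) = 0.1013 - 0.464 = -0.3627 eV
Step 2: Convert: (E-mu)*eV = -5.81e-20 J
Step 3: x = (E-mu)*eV/(kB*T) = -0.9557
Step 4: f = 1/(exp(-0.9557)+1) = 0.7223

0.7223


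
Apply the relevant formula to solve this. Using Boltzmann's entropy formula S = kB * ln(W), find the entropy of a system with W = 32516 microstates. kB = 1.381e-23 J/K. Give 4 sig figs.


Step 1: ln(W) = ln(32516) = 10.39
Step 2: S = kB * ln(W) = 1.381e-23 * 10.39
Step 3: S = 1.435e-22 J/K

1.435e-22


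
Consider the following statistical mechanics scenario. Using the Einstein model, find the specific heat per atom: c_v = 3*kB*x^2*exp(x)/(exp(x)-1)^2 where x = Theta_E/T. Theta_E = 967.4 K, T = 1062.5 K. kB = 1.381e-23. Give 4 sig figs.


Step 1: x = Theta_E/T = 967.4/1062.5 = 0.9105
Step 2: x^2 = 0.829
Step 3: exp(x) = 2.486
Step 4: c_v = 3*1.381e-23*0.829*2.486/(2.486-1)^2 = 3.868e-23

3.868e-23


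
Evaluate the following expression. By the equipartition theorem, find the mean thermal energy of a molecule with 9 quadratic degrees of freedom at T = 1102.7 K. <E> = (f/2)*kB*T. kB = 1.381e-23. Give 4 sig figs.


Step 1: f/2 = 9/2 = 4.5
Step 2: kB*T = 1.381e-23 * 1102.7 = 1.523e-20
Step 3: <E> = 4.5 * 1.523e-20 = 6.853e-20 J

6.853e-20


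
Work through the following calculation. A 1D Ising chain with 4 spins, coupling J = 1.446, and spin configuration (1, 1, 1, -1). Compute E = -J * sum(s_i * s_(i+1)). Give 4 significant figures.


Step 1: Nearest-neighbor products: 1, 1, -1
Step 2: Sum of products = 1
Step 3: E = -1.446 * 1 = -1.446

-1.446


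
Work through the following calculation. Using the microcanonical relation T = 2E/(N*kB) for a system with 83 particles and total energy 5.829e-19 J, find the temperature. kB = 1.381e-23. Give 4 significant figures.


Step 1: Numerator = 2*E = 2*5.829e-19 = 1.166e-18 J
Step 2: Denominator = N*kB = 83*1.381e-23 = 1.146e-21
Step 3: T = 1.166e-18 / 1.146e-21 = 1017 K

1017


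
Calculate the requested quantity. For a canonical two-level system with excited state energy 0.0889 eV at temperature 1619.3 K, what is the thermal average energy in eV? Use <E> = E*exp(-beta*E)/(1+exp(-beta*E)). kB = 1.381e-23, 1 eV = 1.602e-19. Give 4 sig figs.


Step 1: beta*E = 0.0889*1.602e-19/(1.381e-23*1619.3) = 0.6369
Step 2: exp(-beta*E) = 0.529
Step 3: <E> = 0.0889*0.529/(1+0.529) = 0.03076 eV

0.03076


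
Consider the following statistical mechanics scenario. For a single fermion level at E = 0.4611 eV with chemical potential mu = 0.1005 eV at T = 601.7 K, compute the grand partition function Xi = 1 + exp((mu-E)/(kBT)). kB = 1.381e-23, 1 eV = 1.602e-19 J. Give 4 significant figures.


Step 1: (mu - E) = 0.1005 - 0.4611 = -0.3606 eV
Step 2: x = (mu-E)*eV/(kB*T) = -0.3606*1.602e-19/(1.381e-23*601.7) = -6.952
Step 3: exp(x) = 0.0009566
Step 4: Xi = 1 + 0.0009566 = 1.001

1.001


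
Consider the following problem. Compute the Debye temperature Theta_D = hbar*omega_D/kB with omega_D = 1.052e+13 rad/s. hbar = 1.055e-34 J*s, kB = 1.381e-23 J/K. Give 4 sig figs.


Step 1: hbar*omega_D = 1.055e-34 * 1.052e+13 = 1.11e-21 J
Step 2: Theta_D = 1.11e-21 / 1.381e-23
Step 3: Theta_D = 80.37 K

80.37


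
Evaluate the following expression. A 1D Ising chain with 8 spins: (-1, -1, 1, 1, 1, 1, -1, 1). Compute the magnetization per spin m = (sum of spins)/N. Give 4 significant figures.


Step 1: Count up spins (+1): 5, down spins (-1): 3
Step 2: Total magnetization M = 5 - 3 = 2
Step 3: m = M/N = 2/8 = 0.25

0.25


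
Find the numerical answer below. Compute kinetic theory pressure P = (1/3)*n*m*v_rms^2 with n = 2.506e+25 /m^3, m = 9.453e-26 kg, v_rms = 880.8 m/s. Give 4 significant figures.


Step 1: v_rms^2 = 880.8^2 = 7.758e+05
Step 2: n*m = 2.506e+25*9.453e-26 = 2.369
Step 3: P = (1/3)*2.369*7.758e+05 = 6.126e+05 Pa

6.126e+05


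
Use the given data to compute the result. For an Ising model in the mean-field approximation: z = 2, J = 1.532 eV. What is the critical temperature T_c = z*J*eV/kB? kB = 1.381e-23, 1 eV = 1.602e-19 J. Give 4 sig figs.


Step 1: z*J = 2*1.532 = 3.064 eV
Step 2: Convert to Joules: 3.064*1.602e-19 = 4.909e-19 J
Step 3: T_c = 4.909e-19 / 1.381e-23 = 3.554e+04 K

3.554e+04


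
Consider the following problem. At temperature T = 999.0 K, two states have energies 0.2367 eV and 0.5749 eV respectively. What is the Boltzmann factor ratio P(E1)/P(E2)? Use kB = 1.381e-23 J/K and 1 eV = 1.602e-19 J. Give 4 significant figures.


Step 1: Compute energy difference dE = E1 - E2 = 0.2367 - 0.5749 = -0.3382 eV
Step 2: Convert to Joules: dE_J = -0.3382 * 1.602e-19 = -5.418e-20 J
Step 3: Compute exponent = -dE_J / (kB * T) = -(-5.418e-20) / (1.381e-23 * 999.0) = 3.927
Step 4: P(E1)/P(E2) = exp(3.927) = 50.76

50.76


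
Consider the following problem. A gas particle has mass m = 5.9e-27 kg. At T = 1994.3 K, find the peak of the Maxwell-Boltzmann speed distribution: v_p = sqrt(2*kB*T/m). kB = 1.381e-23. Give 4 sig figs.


Step 1: Numerator = 2*kB*T = 2*1.381e-23*1994.3 = 5.508e-20
Step 2: Ratio = 5.508e-20 / 5.9e-27 = 9.336e+06
Step 3: v_p = sqrt(9.336e+06) = 3055 m/s

3055


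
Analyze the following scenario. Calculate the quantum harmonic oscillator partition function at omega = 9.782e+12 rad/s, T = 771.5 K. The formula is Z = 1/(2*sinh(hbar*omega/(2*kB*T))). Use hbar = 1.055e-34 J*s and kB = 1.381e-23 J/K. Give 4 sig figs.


Step 1: Compute x = hbar*omega/(kB*T) = 1.055e-34*9.782e+12/(1.381e-23*771.5) = 0.09686
Step 2: x/2 = 0.04843
Step 3: sinh(x/2) = 0.04845
Step 4: Z = 1/(2*0.04845) = 10.32

10.32


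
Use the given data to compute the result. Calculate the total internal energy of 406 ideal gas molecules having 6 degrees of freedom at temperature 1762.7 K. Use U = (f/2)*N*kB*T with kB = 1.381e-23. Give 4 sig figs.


Step 1: f/2 = 6/2 = 3.0
Step 2: N*kB*T = 406*1.381e-23*1762.7 = 9.883e-18
Step 3: U = 3.0 * 9.883e-18 = 2.965e-17 J

2.965e-17


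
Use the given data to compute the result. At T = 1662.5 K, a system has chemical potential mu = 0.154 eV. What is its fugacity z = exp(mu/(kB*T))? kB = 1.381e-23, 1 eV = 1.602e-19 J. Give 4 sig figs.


Step 1: Convert mu to Joules: 0.154*1.602e-19 = 2.467e-20 J
Step 2: kB*T = 1.381e-23*1662.5 = 2.296e-20 J
Step 3: mu/(kB*T) = 1.075
Step 4: z = exp(1.075) = 2.929

2.929


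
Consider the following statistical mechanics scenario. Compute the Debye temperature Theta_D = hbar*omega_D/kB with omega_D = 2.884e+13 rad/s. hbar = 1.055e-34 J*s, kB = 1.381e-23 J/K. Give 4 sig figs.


Step 1: hbar*omega_D = 1.055e-34 * 2.884e+13 = 3.043e-21 J
Step 2: Theta_D = 3.043e-21 / 1.381e-23
Step 3: Theta_D = 220.3 K

220.3


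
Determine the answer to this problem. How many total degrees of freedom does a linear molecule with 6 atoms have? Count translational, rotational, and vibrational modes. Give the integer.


Step 1: Translational DOF = 3
Step 2: Rotational DOF (linear) = 2
Step 3: Vibrational DOF = 3*6 - 5 = 13
Step 4: Total = 3 + 2 + 13 = 18

18


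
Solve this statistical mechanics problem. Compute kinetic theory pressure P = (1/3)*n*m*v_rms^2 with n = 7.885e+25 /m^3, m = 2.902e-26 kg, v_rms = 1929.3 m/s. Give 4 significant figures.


Step 1: v_rms^2 = 1929.3^2 = 3.722e+06
Step 2: n*m = 7.885e+25*2.902e-26 = 2.288
Step 3: P = (1/3)*2.288*3.722e+06 = 2.839e+06 Pa

2.839e+06
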